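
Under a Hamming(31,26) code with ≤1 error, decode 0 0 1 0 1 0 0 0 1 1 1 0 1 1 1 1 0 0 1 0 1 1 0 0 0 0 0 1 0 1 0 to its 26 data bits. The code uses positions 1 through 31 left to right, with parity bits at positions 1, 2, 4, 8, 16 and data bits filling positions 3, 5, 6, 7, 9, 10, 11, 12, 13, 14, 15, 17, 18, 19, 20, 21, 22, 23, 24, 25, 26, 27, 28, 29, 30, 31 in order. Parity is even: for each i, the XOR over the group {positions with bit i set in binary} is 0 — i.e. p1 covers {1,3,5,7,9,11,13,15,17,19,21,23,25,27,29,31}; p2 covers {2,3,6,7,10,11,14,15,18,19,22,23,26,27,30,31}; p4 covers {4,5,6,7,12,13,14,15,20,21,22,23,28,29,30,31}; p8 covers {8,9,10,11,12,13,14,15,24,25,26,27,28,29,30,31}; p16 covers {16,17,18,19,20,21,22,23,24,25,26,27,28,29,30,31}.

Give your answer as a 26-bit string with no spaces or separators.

11001110111001011000001010

s1 (pos 1,3,5,7,9,11,13,15,17,19,21,23,25,27,29,31): 0⊕1⊕1⊕0⊕1⊕1⊕1⊕1⊕0⊕1⊕1⊕0⊕0⊕0⊕0⊕0 = 0
s2 (pos 2,3,6,7,10,11,14,15,18,19,22,23,26,27,30,31): 0⊕1⊕0⊕0⊕1⊕1⊕1⊕1⊕0⊕1⊕1⊕0⊕0⊕0⊕1⊕0 = 0
s4 (pos 4,5,6,7,12,13,14,15,20,21,22,23,28,29,30,31): 0⊕1⊕0⊕0⊕0⊕1⊕1⊕1⊕0⊕1⊕1⊕0⊕1⊕0⊕1⊕0 = 0
s8 (pos 8,9,10,11,12,13,14,15,24,25,26,27,28,29,30,31): 0⊕1⊕1⊕1⊕0⊕1⊕1⊕1⊕0⊕0⊕0⊕0⊕1⊕0⊕1⊕0 = 0
s16 (pos 16,17,18,19,20,21,22,23,24,25,26,27,28,29,30,31): 1⊕0⊕0⊕1⊕0⊕1⊕1⊕0⊕0⊕0⊕0⊕0⊕1⊕0⊕1⊕0 = 0
Syndrome s16…s1 = 00000 → no error.
Read data bits from positions 3,5,6,7,9,10,11,12,13,14,15,17,18,19,20,21,22,23,24,25,26,27,28,29,30,31: 11001110111001011000001010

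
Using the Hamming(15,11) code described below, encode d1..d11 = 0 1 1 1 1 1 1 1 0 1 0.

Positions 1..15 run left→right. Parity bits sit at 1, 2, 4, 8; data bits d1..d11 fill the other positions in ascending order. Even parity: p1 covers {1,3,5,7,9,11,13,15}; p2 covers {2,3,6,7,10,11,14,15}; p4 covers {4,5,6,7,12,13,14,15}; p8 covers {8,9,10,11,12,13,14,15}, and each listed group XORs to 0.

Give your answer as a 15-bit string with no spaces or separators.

Place data at non-parity positions: p1 p2 0 p4 1 1 1 p8 1 1 1 1 0 1 0
p1 (pos 1,3,5,7,9,11,13,15): XOR of data positions = 0⊕1⊕1⊕1⊕1⊕0⊕0 = 0
p2 (pos 2,3,6,7,10,11,14,15): XOR of data positions = 0⊕1⊕1⊕1⊕1⊕1⊕0 = 1
p4 (pos 4,5,6,7,12,13,14,15): XOR of data positions = 1⊕1⊕1⊕1⊕0⊕1⊕0 = 1
p8 (pos 8,9,10,11,12,13,14,15): XOR of data positions = 1⊕1⊕1⊕1⊕0⊕1⊕0 = 1
Codeword: 010111111111010

010111111111010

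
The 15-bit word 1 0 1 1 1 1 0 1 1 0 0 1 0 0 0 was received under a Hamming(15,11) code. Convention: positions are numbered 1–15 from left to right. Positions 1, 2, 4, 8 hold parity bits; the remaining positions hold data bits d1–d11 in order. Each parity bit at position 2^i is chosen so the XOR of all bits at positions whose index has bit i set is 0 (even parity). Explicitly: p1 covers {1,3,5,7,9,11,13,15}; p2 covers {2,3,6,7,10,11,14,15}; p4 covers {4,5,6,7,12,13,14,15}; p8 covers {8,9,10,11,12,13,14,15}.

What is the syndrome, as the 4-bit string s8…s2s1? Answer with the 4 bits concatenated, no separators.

1000

s1 (pos 1,3,5,7,9,11,13,15): 1⊕1⊕1⊕0⊕1⊕0⊕0⊕0 = 0
s2 (pos 2,3,6,7,10,11,14,15): 0⊕1⊕1⊕0⊕0⊕0⊕0⊕0 = 0
s4 (pos 4,5,6,7,12,13,14,15): 1⊕1⊕1⊕0⊕1⊕0⊕0⊕0 = 0
s8 (pos 8,9,10,11,12,13,14,15): 1⊕1⊕0⊕0⊕1⊕0⊕0⊕0 = 1
Syndrome s8…s1 = 1000 → error at position 8.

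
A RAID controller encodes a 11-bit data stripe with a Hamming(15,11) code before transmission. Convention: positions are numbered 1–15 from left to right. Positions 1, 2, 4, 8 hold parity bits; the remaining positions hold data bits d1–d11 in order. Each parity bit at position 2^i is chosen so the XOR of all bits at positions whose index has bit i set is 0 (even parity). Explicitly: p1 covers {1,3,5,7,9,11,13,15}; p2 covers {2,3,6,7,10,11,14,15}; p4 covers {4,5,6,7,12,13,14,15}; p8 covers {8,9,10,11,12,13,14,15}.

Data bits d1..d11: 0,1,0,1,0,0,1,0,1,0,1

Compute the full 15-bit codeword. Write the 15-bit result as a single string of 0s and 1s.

Place data at non-parity positions: p1 p2 0 p4 1 0 1 p8 0 0 1 0 1 0 1
p1 (pos 1,3,5,7,9,11,13,15): XOR of data positions = 0⊕1⊕1⊕0⊕1⊕1⊕1 = 1
p2 (pos 2,3,6,7,10,11,14,15): XOR of data positions = 0⊕0⊕1⊕0⊕1⊕0⊕1 = 1
p4 (pos 4,5,6,7,12,13,14,15): XOR of data positions = 1⊕0⊕1⊕0⊕1⊕0⊕1 = 0
p8 (pos 8,9,10,11,12,13,14,15): XOR of data positions = 0⊕0⊕1⊕0⊕1⊕0⊕1 = 1
Codeword: 110010110010101

110010110010101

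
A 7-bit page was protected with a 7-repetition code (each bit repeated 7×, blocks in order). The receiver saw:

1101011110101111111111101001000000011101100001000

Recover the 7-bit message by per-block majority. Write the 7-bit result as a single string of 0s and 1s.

Block 1 (1101011): 5 ones → 1
Block 2 (1101011): 5 ones → 1
Block 3 (1111111): 7 ones → 1
Block 4 (1101001): 4 ones → 1
Block 5 (0000000): 0 ones → 0
Block 6 (1110110): 5 ones → 1
Block 7 (0001000): 1 one → 0

1111010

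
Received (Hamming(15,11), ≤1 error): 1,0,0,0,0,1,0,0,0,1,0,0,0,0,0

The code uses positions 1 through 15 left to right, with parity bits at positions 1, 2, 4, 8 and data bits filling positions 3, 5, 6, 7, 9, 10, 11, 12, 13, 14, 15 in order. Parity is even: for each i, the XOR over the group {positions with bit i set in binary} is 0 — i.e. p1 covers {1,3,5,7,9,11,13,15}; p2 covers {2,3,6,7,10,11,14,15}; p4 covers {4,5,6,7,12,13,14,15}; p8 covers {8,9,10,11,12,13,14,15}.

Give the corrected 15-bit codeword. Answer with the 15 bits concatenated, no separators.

s1 (pos 1,3,5,7,9,11,13,15): 1⊕0⊕0⊕0⊕0⊕0⊕0⊕0 = 1
s2 (pos 2,3,6,7,10,11,14,15): 0⊕0⊕1⊕0⊕1⊕0⊕0⊕0 = 0
s4 (pos 4,5,6,7,12,13,14,15): 0⊕0⊕1⊕0⊕0⊕0⊕0⊕0 = 1
s8 (pos 8,9,10,11,12,13,14,15): 0⊕0⊕1⊕0⊕0⊕0⊕0⊕0 = 1
Syndrome s8…s1 = 1101 → error at position 13.
Flip position 13: 100001000100000 → 100001000100100

100001000100100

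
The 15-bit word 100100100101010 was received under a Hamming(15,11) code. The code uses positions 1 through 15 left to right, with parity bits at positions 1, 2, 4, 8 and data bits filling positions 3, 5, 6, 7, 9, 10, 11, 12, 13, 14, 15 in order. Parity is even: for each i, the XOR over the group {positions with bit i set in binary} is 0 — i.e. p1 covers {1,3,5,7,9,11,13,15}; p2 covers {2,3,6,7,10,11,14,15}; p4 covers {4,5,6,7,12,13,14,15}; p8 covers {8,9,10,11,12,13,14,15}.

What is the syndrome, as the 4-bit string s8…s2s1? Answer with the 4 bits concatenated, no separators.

1010

s1 (pos 1,3,5,7,9,11,13,15): 1⊕0⊕0⊕1⊕0⊕0⊕0⊕0 = 0
s2 (pos 2,3,6,7,10,11,14,15): 0⊕0⊕0⊕1⊕1⊕0⊕1⊕0 = 1
s4 (pos 4,5,6,7,12,13,14,15): 1⊕0⊕0⊕1⊕1⊕0⊕1⊕0 = 0
s8 (pos 8,9,10,11,12,13,14,15): 0⊕0⊕1⊕0⊕1⊕0⊕1⊕0 = 1
Syndrome s8…s1 = 1010 → error at position 10.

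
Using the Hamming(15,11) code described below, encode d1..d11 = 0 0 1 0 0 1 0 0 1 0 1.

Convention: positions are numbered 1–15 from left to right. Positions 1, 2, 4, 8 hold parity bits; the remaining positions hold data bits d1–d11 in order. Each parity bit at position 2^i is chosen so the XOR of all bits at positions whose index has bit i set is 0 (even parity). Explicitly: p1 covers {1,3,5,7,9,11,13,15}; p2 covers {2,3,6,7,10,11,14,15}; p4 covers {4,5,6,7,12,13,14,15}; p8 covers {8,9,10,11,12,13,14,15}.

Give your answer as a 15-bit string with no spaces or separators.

010101010100101

Place data at non-parity positions: p1 p2 0 p4 0 1 0 p8 0 1 0 0 1 0 1
p1 (pos 1,3,5,7,9,11,13,15): XOR of data positions = 0⊕0⊕0⊕0⊕0⊕1⊕1 = 0
p2 (pos 2,3,6,7,10,11,14,15): XOR of data positions = 0⊕1⊕0⊕1⊕0⊕0⊕1 = 1
p4 (pos 4,5,6,7,12,13,14,15): XOR of data positions = 0⊕1⊕0⊕0⊕1⊕0⊕1 = 1
p8 (pos 8,9,10,11,12,13,14,15): XOR of data positions = 0⊕1⊕0⊕0⊕1⊕0⊕1 = 1
Codeword: 010101010100101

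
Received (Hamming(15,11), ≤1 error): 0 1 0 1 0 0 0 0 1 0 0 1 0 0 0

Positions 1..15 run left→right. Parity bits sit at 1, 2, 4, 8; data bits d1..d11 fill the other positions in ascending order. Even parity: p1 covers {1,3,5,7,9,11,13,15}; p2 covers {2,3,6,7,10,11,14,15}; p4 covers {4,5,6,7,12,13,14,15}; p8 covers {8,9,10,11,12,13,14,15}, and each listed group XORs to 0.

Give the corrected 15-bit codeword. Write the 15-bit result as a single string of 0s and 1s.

011100001001000

s1 (pos 1,3,5,7,9,11,13,15): 0⊕0⊕0⊕0⊕1⊕0⊕0⊕0 = 1
s2 (pos 2,3,6,7,10,11,14,15): 1⊕0⊕0⊕0⊕0⊕0⊕0⊕0 = 1
s4 (pos 4,5,6,7,12,13,14,15): 1⊕0⊕0⊕0⊕1⊕0⊕0⊕0 = 0
s8 (pos 8,9,10,11,12,13,14,15): 0⊕1⊕0⊕0⊕1⊕0⊕0⊕0 = 0
Syndrome s8…s1 = 0011 → error at position 3.
Flip position 3: 010100001001000 → 011100001001000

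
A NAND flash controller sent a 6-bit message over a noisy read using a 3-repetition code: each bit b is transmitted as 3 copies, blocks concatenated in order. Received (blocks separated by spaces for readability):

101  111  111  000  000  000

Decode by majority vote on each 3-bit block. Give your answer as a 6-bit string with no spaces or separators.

111000

Block 1 (101): 2 ones → 1
Block 2 (111): 3 ones → 1
Block 3 (111): 3 ones → 1
Block 4 (000): 0 ones → 0
Block 5 (000): 0 ones → 0
Block 6 (000): 0 ones → 0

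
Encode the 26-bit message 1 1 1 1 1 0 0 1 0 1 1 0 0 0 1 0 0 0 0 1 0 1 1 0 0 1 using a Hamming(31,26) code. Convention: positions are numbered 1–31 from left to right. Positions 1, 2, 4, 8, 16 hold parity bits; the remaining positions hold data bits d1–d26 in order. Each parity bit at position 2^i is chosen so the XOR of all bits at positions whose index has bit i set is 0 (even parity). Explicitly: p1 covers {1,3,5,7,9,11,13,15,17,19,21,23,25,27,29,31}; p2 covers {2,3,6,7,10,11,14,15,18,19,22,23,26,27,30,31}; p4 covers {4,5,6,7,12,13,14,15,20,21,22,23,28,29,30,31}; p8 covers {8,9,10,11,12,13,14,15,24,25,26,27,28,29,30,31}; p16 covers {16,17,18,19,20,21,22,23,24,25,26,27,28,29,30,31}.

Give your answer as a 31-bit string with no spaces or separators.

Place data at non-parity positions: p1 p2 1 p4 1 1 1 p8 1 0 0 1 0 1 1 p16 0 0 0 1 0 0 0 0 1 0 1 1 0 0 1
p1 (pos 1,3,5,7,9,11,13,15,17,19,21,23,25,27,29,31): XOR of data positions = 1⊕1⊕1⊕1⊕0⊕0⊕1⊕0⊕0⊕0⊕0⊕1⊕1⊕0⊕1 = 0
p2 (pos 2,3,6,7,10,11,14,15,18,19,22,23,26,27,30,31): XOR of data positions = 1⊕1⊕1⊕0⊕0⊕1⊕1⊕0⊕0⊕0⊕0⊕0⊕1⊕0⊕1 = 1
p4 (pos 4,5,6,7,12,13,14,15,20,21,22,23,28,29,30,31): XOR of data positions = 1⊕1⊕1⊕1⊕0⊕1⊕1⊕1⊕0⊕0⊕0⊕1⊕0⊕0⊕1 = 1
p8 (pos 8,9,10,11,12,13,14,15,24,25,26,27,28,29,30,31): XOR of data positions = 1⊕0⊕0⊕1⊕0⊕1⊕1⊕0⊕1⊕0⊕1⊕1⊕0⊕0⊕1 = 0
p16 (pos 16,17,18,19,20,21,22,23,24,25,26,27,28,29,30,31): XOR of data positions = 0⊕0⊕0⊕1⊕0⊕0⊕0⊕0⊕1⊕0⊕1⊕1⊕0⊕0⊕1 = 1
Codeword: 0111111010010111000100001011001

0111111010010111000100001011001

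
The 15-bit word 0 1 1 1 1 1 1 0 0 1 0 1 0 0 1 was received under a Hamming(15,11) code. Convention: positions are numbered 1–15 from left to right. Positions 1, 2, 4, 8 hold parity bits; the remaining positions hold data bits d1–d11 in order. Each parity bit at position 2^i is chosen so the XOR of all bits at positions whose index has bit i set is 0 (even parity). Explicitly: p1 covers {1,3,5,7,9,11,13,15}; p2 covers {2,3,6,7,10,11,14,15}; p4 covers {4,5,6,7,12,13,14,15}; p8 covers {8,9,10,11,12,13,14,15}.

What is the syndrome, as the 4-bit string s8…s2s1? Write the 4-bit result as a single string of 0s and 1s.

1000

s1 (pos 1,3,5,7,9,11,13,15): 0⊕1⊕1⊕1⊕0⊕0⊕0⊕1 = 0
s2 (pos 2,3,6,7,10,11,14,15): 1⊕1⊕1⊕1⊕1⊕0⊕0⊕1 = 0
s4 (pos 4,5,6,7,12,13,14,15): 1⊕1⊕1⊕1⊕1⊕0⊕0⊕1 = 0
s8 (pos 8,9,10,11,12,13,14,15): 0⊕0⊕1⊕0⊕1⊕0⊕0⊕1 = 1
Syndrome s8…s1 = 1000 → error at position 8.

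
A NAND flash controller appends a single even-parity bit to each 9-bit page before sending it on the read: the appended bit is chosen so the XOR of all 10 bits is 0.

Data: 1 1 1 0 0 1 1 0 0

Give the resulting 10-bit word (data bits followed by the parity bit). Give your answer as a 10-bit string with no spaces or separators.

1110011001

XOR of the 9 data bits: 1⊕1⊕1⊕0⊕0⊕1⊕1⊕0⊕0 = 1
Parity bit = 1 (so all 10 bits XOR to 0).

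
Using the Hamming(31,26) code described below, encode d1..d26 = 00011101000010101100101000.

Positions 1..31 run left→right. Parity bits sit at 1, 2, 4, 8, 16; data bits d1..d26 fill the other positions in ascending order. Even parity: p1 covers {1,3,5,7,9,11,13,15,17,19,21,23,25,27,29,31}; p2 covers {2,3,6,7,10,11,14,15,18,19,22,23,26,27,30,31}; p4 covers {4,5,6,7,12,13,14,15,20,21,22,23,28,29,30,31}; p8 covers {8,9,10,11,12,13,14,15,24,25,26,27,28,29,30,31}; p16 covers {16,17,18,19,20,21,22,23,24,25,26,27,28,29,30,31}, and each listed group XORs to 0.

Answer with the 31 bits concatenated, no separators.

Place data at non-parity positions: p1 p2 0 p4 0 0 1 p8 1 1 0 1 0 0 0 p16 0 1 0 1 0 1 1 0 0 1 0 1 0 0 0
p1 (pos 1,3,5,7,9,11,13,15,17,19,21,23,25,27,29,31): XOR of data positions = 0⊕0⊕1⊕1⊕0⊕0⊕0⊕0⊕0⊕0⊕1⊕0⊕0⊕0⊕0 = 1
p2 (pos 2,3,6,7,10,11,14,15,18,19,22,23,26,27,30,31): XOR of data positions = 0⊕0⊕1⊕1⊕0⊕0⊕0⊕1⊕0⊕1⊕1⊕1⊕0⊕0⊕0 = 0
p4 (pos 4,5,6,7,12,13,14,15,20,21,22,23,28,29,30,31): XOR of data positions = 0⊕0⊕1⊕1⊕0⊕0⊕0⊕1⊕0⊕1⊕1⊕1⊕0⊕0⊕0 = 0
p8 (pos 8,9,10,11,12,13,14,15,24,25,26,27,28,29,30,31): XOR of data positions = 1⊕1⊕0⊕1⊕0⊕0⊕0⊕0⊕0⊕1⊕0⊕1⊕0⊕0⊕0 = 1
p16 (pos 16,17,18,19,20,21,22,23,24,25,26,27,28,29,30,31): XOR of data positions = 0⊕1⊕0⊕1⊕0⊕1⊕1⊕0⊕0⊕1⊕0⊕1⊕0⊕0⊕0 = 0
Codeword: 1000001111010000010101100101000

1000001111010000010101100101000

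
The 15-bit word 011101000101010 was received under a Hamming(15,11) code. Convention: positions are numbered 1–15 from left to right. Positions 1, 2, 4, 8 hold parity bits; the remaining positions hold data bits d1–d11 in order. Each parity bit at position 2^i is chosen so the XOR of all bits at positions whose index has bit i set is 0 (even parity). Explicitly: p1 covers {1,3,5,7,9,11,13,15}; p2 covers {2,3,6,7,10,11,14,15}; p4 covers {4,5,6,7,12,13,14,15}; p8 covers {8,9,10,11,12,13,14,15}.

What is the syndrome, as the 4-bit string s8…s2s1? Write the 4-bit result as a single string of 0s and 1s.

1011

s1 (pos 1,3,5,7,9,11,13,15): 0⊕1⊕0⊕0⊕0⊕0⊕0⊕0 = 1
s2 (pos 2,3,6,7,10,11,14,15): 1⊕1⊕1⊕0⊕1⊕0⊕1⊕0 = 1
s4 (pos 4,5,6,7,12,13,14,15): 1⊕0⊕1⊕0⊕1⊕0⊕1⊕0 = 0
s8 (pos 8,9,10,11,12,13,14,15): 0⊕0⊕1⊕0⊕1⊕0⊕1⊕0 = 1
Syndrome s8…s1 = 1011 → error at position 11.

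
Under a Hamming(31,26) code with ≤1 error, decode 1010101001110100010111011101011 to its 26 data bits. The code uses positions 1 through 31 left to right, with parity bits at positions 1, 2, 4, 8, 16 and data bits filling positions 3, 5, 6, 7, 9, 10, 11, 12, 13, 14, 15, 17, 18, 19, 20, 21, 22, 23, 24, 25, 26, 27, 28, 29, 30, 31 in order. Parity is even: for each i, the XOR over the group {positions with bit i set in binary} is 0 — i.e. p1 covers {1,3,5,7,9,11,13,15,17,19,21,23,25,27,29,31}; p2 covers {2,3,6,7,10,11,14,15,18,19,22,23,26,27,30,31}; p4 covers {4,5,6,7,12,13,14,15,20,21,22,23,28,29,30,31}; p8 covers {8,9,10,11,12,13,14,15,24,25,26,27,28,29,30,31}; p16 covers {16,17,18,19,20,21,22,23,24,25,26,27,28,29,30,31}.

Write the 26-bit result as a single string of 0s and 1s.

11010111010010111011101011

s1 (pos 1,3,5,7,9,11,13,15,17,19,21,23,25,27,29,31): 1⊕1⊕1⊕1⊕0⊕1⊕0⊕0⊕0⊕0⊕1⊕0⊕1⊕0⊕0⊕1 = 0
s2 (pos 2,3,6,7,10,11,14,15,18,19,22,23,26,27,30,31): 0⊕1⊕0⊕1⊕1⊕1⊕1⊕0⊕1⊕0⊕1⊕0⊕1⊕0⊕1⊕1 = 0
s4 (pos 4,5,6,7,12,13,14,15,20,21,22,23,28,29,30,31): 0⊕1⊕0⊕1⊕1⊕0⊕1⊕0⊕1⊕1⊕1⊕0⊕1⊕0⊕1⊕1 = 0
s8 (pos 8,9,10,11,12,13,14,15,24,25,26,27,28,29,30,31): 0⊕0⊕1⊕1⊕1⊕0⊕1⊕0⊕1⊕1⊕1⊕0⊕1⊕0⊕1⊕1 = 0
s16 (pos 16,17,18,19,20,21,22,23,24,25,26,27,28,29,30,31): 0⊕0⊕1⊕0⊕1⊕1⊕1⊕0⊕1⊕1⊕1⊕0⊕1⊕0⊕1⊕1 = 0
Syndrome s16…s1 = 00000 → no error.
Read data bits from positions 3,5,6,7,9,10,11,12,13,14,15,17,18,19,20,21,22,23,24,25,26,27,28,29,30,31: 11010111010010111011101011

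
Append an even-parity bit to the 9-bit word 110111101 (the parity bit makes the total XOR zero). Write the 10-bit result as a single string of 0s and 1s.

XOR of the 9 data bits: 1⊕1⊕0⊕1⊕1⊕1⊕1⊕0⊕1 = 1
Parity bit = 1 (so all 10 bits XOR to 0).

1101111011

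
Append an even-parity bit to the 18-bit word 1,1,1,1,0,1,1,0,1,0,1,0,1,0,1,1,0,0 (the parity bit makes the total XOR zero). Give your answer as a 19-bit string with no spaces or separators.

XOR of the 18 data bits: 1⊕1⊕1⊕1⊕0⊕1⊕1⊕0⊕1⊕0⊕1⊕0⊕1⊕0⊕1⊕1⊕0⊕0 = 1
Parity bit = 1 (so all 19 bits XOR to 0).

1111011010101011001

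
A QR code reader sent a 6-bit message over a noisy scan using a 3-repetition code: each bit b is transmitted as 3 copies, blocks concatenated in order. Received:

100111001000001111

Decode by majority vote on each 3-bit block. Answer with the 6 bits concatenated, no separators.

Block 1 (100): 1 one → 0
Block 2 (111): 3 ones → 1
Block 3 (001): 1 one → 0
Block 4 (000): 0 ones → 0
Block 5 (001): 1 one → 0
Block 6 (111): 3 ones → 1

010001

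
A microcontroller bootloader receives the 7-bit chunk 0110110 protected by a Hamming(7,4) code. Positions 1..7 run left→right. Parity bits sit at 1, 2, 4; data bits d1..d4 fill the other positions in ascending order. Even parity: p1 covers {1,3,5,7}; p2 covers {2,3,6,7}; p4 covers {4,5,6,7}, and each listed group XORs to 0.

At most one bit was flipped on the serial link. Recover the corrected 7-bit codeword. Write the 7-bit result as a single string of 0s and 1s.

0010110

s1 (pos 1,3,5,7): 0⊕1⊕1⊕0 = 0
s2 (pos 2,3,6,7): 1⊕1⊕1⊕0 = 1
s4 (pos 4,5,6,7): 0⊕1⊕1⊕0 = 0
Syndrome s4…s1 = 010 → error at position 2.
Flip position 2: 0110110 → 0010110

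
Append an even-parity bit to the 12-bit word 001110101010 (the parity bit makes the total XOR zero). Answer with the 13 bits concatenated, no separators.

XOR of the 12 data bits: 0⊕0⊕1⊕1⊕1⊕0⊕1⊕0⊕1⊕0⊕1⊕0 = 0
Parity bit = 0 (so all 13 bits XOR to 0).

0011101010100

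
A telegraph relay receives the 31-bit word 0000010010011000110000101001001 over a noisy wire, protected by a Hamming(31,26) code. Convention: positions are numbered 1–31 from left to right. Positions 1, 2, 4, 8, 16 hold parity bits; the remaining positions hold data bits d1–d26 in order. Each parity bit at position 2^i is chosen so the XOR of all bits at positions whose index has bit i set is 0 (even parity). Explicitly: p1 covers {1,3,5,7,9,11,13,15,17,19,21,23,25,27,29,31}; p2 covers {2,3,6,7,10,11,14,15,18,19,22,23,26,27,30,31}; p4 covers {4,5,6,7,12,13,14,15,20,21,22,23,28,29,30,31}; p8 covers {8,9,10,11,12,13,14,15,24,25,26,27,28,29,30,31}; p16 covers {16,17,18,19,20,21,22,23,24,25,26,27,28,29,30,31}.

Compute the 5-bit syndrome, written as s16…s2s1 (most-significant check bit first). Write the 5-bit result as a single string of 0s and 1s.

s1 (pos 1,3,5,7,9,11,13,15,17,19,21,23,25,27,29,31): 0⊕0⊕0⊕0⊕1⊕0⊕1⊕0⊕1⊕0⊕0⊕1⊕1⊕0⊕0⊕1 = 0
s2 (pos 2,3,6,7,10,11,14,15,18,19,22,23,26,27,30,31): 0⊕0⊕1⊕0⊕0⊕0⊕0⊕0⊕1⊕0⊕0⊕1⊕0⊕0⊕0⊕1 = 0
s4 (pos 4,5,6,7,12,13,14,15,20,21,22,23,28,29,30,31): 0⊕0⊕1⊕0⊕1⊕1⊕0⊕0⊕0⊕0⊕0⊕1⊕1⊕0⊕0⊕1 = 0
s8 (pos 8,9,10,11,12,13,14,15,24,25,26,27,28,29,30,31): 0⊕1⊕0⊕0⊕1⊕1⊕0⊕0⊕0⊕1⊕0⊕0⊕1⊕0⊕0⊕1 = 0
s16 (pos 16,17,18,19,20,21,22,23,24,25,26,27,28,29,30,31): 0⊕1⊕1⊕0⊕0⊕0⊕0⊕1⊕0⊕1⊕0⊕0⊕1⊕0⊕0⊕1 = 0
Syndrome s16…s1 = 00000 → no error.

00000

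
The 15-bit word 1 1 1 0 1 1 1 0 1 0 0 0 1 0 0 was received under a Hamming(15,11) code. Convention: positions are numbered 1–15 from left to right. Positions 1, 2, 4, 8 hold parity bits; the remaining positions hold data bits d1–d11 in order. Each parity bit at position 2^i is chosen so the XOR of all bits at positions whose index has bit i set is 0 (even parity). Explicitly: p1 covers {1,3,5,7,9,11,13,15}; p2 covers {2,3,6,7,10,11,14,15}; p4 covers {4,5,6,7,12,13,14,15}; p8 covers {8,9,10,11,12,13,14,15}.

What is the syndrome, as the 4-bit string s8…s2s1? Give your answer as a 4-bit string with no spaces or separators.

s1 (pos 1,3,5,7,9,11,13,15): 1⊕1⊕1⊕1⊕1⊕0⊕1⊕0 = 0
s2 (pos 2,3,6,7,10,11,14,15): 1⊕1⊕1⊕1⊕0⊕0⊕0⊕0 = 0
s4 (pos 4,5,6,7,12,13,14,15): 0⊕1⊕1⊕1⊕0⊕1⊕0⊕0 = 0
s8 (pos 8,9,10,11,12,13,14,15): 0⊕1⊕0⊕0⊕0⊕1⊕0⊕0 = 0
Syndrome s8…s1 = 0000 → no error.

0000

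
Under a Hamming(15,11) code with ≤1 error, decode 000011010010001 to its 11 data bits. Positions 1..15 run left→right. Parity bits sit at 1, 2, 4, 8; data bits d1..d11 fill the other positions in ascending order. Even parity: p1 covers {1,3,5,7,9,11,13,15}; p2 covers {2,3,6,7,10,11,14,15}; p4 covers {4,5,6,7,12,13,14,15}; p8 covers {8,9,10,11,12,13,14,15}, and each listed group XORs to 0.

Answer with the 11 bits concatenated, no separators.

01100010000

s1 (pos 1,3,5,7,9,11,13,15): 0⊕0⊕1⊕0⊕0⊕1⊕0⊕1 = 1
s2 (pos 2,3,6,7,10,11,14,15): 0⊕0⊕1⊕0⊕0⊕1⊕0⊕1 = 1
s4 (pos 4,5,6,7,12,13,14,15): 0⊕1⊕1⊕0⊕0⊕0⊕0⊕1 = 1
s8 (pos 8,9,10,11,12,13,14,15): 1⊕0⊕0⊕1⊕0⊕0⊕0⊕1 = 1
Syndrome s8…s1 = 1111 → error at position 15.
Flip position 15: 000011010010001 → 000011010010000
Read data bits from positions 3,5,6,7,9,10,11,12,13,14,15: 01100010000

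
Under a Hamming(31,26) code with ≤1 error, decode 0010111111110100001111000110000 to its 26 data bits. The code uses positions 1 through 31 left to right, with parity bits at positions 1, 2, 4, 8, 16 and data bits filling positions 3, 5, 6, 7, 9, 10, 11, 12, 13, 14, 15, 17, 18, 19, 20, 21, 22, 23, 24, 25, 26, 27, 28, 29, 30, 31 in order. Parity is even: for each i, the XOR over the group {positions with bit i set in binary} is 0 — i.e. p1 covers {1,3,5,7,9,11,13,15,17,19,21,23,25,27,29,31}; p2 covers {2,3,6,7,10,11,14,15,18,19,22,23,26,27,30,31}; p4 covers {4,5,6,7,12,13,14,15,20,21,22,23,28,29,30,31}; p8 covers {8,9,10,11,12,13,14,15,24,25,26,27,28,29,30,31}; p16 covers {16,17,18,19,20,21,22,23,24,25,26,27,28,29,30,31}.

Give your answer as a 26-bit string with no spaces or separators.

s1 (pos 1,3,5,7,9,11,13,15,17,19,21,23,25,27,29,31): 0⊕1⊕1⊕1⊕1⊕1⊕0⊕0⊕0⊕1⊕1⊕0⊕0⊕1⊕0⊕0 = 0
s2 (pos 2,3,6,7,10,11,14,15,18,19,22,23,26,27,30,31): 0⊕1⊕1⊕1⊕1⊕1⊕1⊕0⊕0⊕1⊕1⊕0⊕1⊕1⊕0⊕0 = 0
s4 (pos 4,5,6,7,12,13,14,15,20,21,22,23,28,29,30,31): 0⊕1⊕1⊕1⊕1⊕0⊕1⊕0⊕1⊕1⊕1⊕0⊕0⊕0⊕0⊕0 = 0
s8 (pos 8,9,10,11,12,13,14,15,24,25,26,27,28,29,30,31): 1⊕1⊕1⊕1⊕1⊕0⊕1⊕0⊕0⊕0⊕1⊕1⊕0⊕0⊕0⊕0 = 0
s16 (pos 16,17,18,19,20,21,22,23,24,25,26,27,28,29,30,31): 0⊕0⊕0⊕1⊕1⊕1⊕1⊕0⊕0⊕0⊕1⊕1⊕0⊕0⊕0⊕0 = 0
Syndrome s16…s1 = 00000 → no error.
Read data bits from positions 3,5,6,7,9,10,11,12,13,14,15,17,18,19,20,21,22,23,24,25,26,27,28,29,30,31: 11111111010001111000110000

11111111010001111000110000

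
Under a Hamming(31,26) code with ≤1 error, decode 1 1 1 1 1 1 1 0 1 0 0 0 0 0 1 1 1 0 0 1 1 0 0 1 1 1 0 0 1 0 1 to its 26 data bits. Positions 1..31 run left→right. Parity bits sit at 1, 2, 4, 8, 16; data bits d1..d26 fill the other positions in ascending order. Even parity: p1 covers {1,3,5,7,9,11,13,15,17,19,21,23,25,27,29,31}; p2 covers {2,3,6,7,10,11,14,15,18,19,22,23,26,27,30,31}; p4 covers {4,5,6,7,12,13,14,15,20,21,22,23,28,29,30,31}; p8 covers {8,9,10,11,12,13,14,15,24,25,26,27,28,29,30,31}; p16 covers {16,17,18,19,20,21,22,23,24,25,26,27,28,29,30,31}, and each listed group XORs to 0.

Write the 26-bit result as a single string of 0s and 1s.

11111000001100110011100100

s1 (pos 1,3,5,7,9,11,13,15,17,19,21,23,25,27,29,31): 1⊕1⊕1⊕1⊕1⊕0⊕0⊕1⊕1⊕0⊕1⊕0⊕1⊕0⊕1⊕1 = 1
s2 (pos 2,3,6,7,10,11,14,15,18,19,22,23,26,27,30,31): 1⊕1⊕1⊕1⊕0⊕0⊕0⊕1⊕0⊕0⊕0⊕0⊕1⊕0⊕0⊕1 = 1
s4 (pos 4,5,6,7,12,13,14,15,20,21,22,23,28,29,30,31): 1⊕1⊕1⊕1⊕0⊕0⊕0⊕1⊕1⊕1⊕0⊕0⊕0⊕1⊕0⊕1 = 1
s8 (pos 8,9,10,11,12,13,14,15,24,25,26,27,28,29,30,31): 0⊕1⊕0⊕0⊕0⊕0⊕0⊕1⊕1⊕1⊕1⊕0⊕0⊕1⊕0⊕1 = 1
s16 (pos 16,17,18,19,20,21,22,23,24,25,26,27,28,29,30,31): 1⊕1⊕0⊕0⊕1⊕1⊕0⊕0⊕1⊕1⊕1⊕0⊕0⊕1⊕0⊕1 = 1
Syndrome s16…s1 = 11111 → error at position 31.
Flip position 31: 1111111010000011100110011100101 → 1111111010000011100110011100100
Read data bits from positions 3,5,6,7,9,10,11,12,13,14,15,17,18,19,20,21,22,23,24,25,26,27,28,29,30,31: 11111000001100110011100100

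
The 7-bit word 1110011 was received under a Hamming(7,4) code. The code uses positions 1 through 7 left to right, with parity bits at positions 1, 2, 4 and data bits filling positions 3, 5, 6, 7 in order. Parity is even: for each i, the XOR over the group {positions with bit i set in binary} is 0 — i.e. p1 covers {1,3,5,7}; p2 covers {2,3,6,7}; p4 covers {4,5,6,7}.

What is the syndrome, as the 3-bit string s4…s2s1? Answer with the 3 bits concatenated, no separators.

001

s1 (pos 1,3,5,7): 1⊕1⊕0⊕1 = 1
s2 (pos 2,3,6,7): 1⊕1⊕1⊕1 = 0
s4 (pos 4,5,6,7): 0⊕0⊕1⊕1 = 0
Syndrome s4…s1 = 001 → error at position 1.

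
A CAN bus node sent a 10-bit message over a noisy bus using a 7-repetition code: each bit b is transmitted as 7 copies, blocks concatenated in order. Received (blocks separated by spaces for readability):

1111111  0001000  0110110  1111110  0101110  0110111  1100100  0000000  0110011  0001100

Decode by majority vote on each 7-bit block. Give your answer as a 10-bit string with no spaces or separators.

Block 1 (1111111): 7 ones → 1
Block 2 (0001000): 1 one → 0
Block 3 (0110110): 4 ones → 1
Block 4 (1111110): 6 ones → 1
Block 5 (0101110): 4 ones → 1
Block 6 (0110111): 5 ones → 1
Block 7 (1100100): 3 ones → 0
Block 8 (0000000): 0 ones → 0
Block 9 (0110011): 4 ones → 1
Block 10 (0001100): 2 ones → 0

1011110010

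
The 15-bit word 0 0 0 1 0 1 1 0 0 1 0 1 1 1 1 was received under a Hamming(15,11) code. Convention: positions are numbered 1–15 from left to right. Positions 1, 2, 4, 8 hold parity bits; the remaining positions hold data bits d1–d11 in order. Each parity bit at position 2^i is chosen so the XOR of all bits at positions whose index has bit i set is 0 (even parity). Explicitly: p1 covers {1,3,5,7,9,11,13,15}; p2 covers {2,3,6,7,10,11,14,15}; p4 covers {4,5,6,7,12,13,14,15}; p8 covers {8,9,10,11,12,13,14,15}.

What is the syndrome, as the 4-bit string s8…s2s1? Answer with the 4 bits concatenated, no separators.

s1 (pos 1,3,5,7,9,11,13,15): 0⊕0⊕0⊕1⊕0⊕0⊕1⊕1 = 1
s2 (pos 2,3,6,7,10,11,14,15): 0⊕0⊕1⊕1⊕1⊕0⊕1⊕1 = 1
s4 (pos 4,5,6,7,12,13,14,15): 1⊕0⊕1⊕1⊕1⊕1⊕1⊕1 = 1
s8 (pos 8,9,10,11,12,13,14,15): 0⊕0⊕1⊕0⊕1⊕1⊕1⊕1 = 1
Syndrome s8…s1 = 1111 → error at position 15.

1111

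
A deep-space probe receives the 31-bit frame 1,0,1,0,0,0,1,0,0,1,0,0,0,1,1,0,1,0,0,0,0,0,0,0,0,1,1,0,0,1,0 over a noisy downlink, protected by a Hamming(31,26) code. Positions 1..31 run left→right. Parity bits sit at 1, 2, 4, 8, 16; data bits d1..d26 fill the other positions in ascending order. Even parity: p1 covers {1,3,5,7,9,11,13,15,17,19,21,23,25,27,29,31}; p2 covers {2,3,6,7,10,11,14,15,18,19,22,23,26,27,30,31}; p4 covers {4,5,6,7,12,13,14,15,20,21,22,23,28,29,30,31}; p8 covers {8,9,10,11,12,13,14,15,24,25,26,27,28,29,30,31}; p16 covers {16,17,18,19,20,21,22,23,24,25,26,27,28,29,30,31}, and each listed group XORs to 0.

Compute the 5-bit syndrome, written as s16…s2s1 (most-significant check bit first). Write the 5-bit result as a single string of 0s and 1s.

00000

s1 (pos 1,3,5,7,9,11,13,15,17,19,21,23,25,27,29,31): 1⊕1⊕0⊕1⊕0⊕0⊕0⊕1⊕1⊕0⊕0⊕0⊕0⊕1⊕0⊕0 = 0
s2 (pos 2,3,6,7,10,11,14,15,18,19,22,23,26,27,30,31): 0⊕1⊕0⊕1⊕1⊕0⊕1⊕1⊕0⊕0⊕0⊕0⊕1⊕1⊕1⊕0 = 0
s4 (pos 4,5,6,7,12,13,14,15,20,21,22,23,28,29,30,31): 0⊕0⊕0⊕1⊕0⊕0⊕1⊕1⊕0⊕0⊕0⊕0⊕0⊕0⊕1⊕0 = 0
s8 (pos 8,9,10,11,12,13,14,15,24,25,26,27,28,29,30,31): 0⊕0⊕1⊕0⊕0⊕0⊕1⊕1⊕0⊕0⊕1⊕1⊕0⊕0⊕1⊕0 = 0
s16 (pos 16,17,18,19,20,21,22,23,24,25,26,27,28,29,30,31): 0⊕1⊕0⊕0⊕0⊕0⊕0⊕0⊕0⊕0⊕1⊕1⊕0⊕0⊕1⊕0 = 0
Syndrome s16…s1 = 00000 → no error.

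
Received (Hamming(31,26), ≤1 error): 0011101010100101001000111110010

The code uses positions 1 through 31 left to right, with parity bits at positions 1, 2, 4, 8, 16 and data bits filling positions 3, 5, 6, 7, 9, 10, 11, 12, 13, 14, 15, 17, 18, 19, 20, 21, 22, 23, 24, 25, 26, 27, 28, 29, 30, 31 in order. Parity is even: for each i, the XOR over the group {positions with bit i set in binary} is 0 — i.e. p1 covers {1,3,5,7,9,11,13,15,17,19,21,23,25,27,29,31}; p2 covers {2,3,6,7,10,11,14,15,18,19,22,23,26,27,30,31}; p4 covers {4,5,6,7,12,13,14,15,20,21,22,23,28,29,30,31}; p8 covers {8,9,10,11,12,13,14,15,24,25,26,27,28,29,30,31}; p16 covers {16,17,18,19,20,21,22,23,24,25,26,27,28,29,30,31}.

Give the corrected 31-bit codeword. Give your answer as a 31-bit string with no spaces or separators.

0001101010100101001000111110010

s1 (pos 1,3,5,7,9,11,13,15,17,19,21,23,25,27,29,31): 0⊕1⊕1⊕1⊕1⊕1⊕0⊕0⊕0⊕1⊕0⊕1⊕1⊕1⊕0⊕0 = 1
s2 (pos 2,3,6,7,10,11,14,15,18,19,22,23,26,27,30,31): 0⊕1⊕0⊕1⊕0⊕1⊕1⊕0⊕0⊕1⊕0⊕1⊕1⊕1⊕1⊕0 = 1
s4 (pos 4,5,6,7,12,13,14,15,20,21,22,23,28,29,30,31): 1⊕1⊕0⊕1⊕0⊕0⊕1⊕0⊕0⊕0⊕0⊕1⊕0⊕0⊕1⊕0 = 0
s8 (pos 8,9,10,11,12,13,14,15,24,25,26,27,28,29,30,31): 0⊕1⊕0⊕1⊕0⊕0⊕1⊕0⊕1⊕1⊕1⊕1⊕0⊕0⊕1⊕0 = 0
s16 (pos 16,17,18,19,20,21,22,23,24,25,26,27,28,29,30,31): 1⊕0⊕0⊕1⊕0⊕0⊕0⊕1⊕1⊕1⊕1⊕1⊕0⊕0⊕1⊕0 = 0
Syndrome s16…s1 = 00011 → error at position 3.
Flip position 3: 0011101010100101001000111110010 → 0001101010100101001000111110010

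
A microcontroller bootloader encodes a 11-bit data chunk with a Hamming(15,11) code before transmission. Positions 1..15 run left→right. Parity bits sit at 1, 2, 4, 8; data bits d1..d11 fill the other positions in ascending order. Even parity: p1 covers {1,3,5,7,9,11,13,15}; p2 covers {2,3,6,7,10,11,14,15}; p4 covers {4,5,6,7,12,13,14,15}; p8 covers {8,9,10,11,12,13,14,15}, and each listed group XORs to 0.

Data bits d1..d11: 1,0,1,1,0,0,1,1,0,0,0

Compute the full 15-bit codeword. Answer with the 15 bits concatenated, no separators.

101101100011000

Place data at non-parity positions: p1 p2 1 p4 0 1 1 p8 0 0 1 1 0 0 0
p1 (pos 1,3,5,7,9,11,13,15): XOR of data positions = 1⊕0⊕1⊕0⊕1⊕0⊕0 = 1
p2 (pos 2,3,6,7,10,11,14,15): XOR of data positions = 1⊕1⊕1⊕0⊕1⊕0⊕0 = 0
p4 (pos 4,5,6,7,12,13,14,15): XOR of data positions = 0⊕1⊕1⊕1⊕0⊕0⊕0 = 1
p8 (pos 8,9,10,11,12,13,14,15): XOR of data positions = 0⊕0⊕1⊕1⊕0⊕0⊕0 = 0
Codeword: 101101100011000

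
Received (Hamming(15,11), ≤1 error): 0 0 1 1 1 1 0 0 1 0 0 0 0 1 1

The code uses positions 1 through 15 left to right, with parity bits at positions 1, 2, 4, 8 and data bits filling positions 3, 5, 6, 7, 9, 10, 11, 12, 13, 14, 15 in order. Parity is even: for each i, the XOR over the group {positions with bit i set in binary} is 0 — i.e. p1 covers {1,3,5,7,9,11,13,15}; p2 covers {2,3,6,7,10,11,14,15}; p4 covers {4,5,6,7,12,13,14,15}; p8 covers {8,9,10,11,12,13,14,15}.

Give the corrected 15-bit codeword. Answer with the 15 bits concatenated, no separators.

s1 (pos 1,3,5,7,9,11,13,15): 0⊕1⊕1⊕0⊕1⊕0⊕0⊕1 = 0
s2 (pos 2,3,6,7,10,11,14,15): 0⊕1⊕1⊕0⊕0⊕0⊕1⊕1 = 0
s4 (pos 4,5,6,7,12,13,14,15): 1⊕1⊕1⊕0⊕0⊕0⊕1⊕1 = 1
s8 (pos 8,9,10,11,12,13,14,15): 0⊕1⊕0⊕0⊕0⊕0⊕1⊕1 = 1
Syndrome s8…s1 = 1100 → error at position 12.
Flip position 12: 001111001000011 → 001111001001011

001111001001011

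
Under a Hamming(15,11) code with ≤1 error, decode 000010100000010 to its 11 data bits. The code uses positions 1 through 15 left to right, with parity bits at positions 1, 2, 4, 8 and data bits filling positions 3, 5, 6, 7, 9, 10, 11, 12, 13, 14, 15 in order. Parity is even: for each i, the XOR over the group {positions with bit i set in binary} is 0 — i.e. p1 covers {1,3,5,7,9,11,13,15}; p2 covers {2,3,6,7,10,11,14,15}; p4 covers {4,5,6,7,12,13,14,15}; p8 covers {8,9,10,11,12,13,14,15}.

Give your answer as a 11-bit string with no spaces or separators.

s1 (pos 1,3,5,7,9,11,13,15): 0⊕0⊕1⊕1⊕0⊕0⊕0⊕0 = 0
s2 (pos 2,3,6,7,10,11,14,15): 0⊕0⊕0⊕1⊕0⊕0⊕1⊕0 = 0
s4 (pos 4,5,6,7,12,13,14,15): 0⊕1⊕0⊕1⊕0⊕0⊕1⊕0 = 1
s8 (pos 8,9,10,11,12,13,14,15): 0⊕0⊕0⊕0⊕0⊕0⊕1⊕0 = 1
Syndrome s8…s1 = 1100 → error at position 12.
Flip position 12: 000010100000010 → 000010100001010
Read data bits from positions 3,5,6,7,9,10,11,12,13,14,15: 01010001010

01010001010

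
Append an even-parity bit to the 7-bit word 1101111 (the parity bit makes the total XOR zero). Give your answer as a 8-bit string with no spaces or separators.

XOR of the 7 data bits: 1⊕1⊕0⊕1⊕1⊕1⊕1 = 0
Parity bit = 0 (so all 8 bits XOR to 0).

11011110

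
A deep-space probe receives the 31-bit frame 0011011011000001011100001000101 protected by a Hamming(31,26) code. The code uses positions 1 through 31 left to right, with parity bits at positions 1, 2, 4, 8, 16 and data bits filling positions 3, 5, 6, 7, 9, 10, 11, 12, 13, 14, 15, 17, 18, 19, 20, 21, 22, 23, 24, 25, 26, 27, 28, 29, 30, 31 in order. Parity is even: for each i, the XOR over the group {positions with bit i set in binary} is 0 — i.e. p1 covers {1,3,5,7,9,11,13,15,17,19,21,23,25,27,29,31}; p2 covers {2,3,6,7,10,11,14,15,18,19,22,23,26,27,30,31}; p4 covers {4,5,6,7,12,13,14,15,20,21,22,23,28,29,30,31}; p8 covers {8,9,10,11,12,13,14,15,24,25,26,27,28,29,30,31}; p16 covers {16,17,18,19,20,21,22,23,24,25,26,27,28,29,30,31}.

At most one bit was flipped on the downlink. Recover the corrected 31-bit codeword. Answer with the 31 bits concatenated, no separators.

0011011011000001011100001010101

s1 (pos 1,3,5,7,9,11,13,15,17,19,21,23,25,27,29,31): 0⊕1⊕0⊕1⊕1⊕0⊕0⊕0⊕0⊕1⊕0⊕0⊕1⊕0⊕1⊕1 = 1
s2 (pos 2,3,6,7,10,11,14,15,18,19,22,23,26,27,30,31): 0⊕1⊕1⊕1⊕1⊕0⊕0⊕0⊕1⊕1⊕0⊕0⊕0⊕0⊕0⊕1 = 1
s4 (pos 4,5,6,7,12,13,14,15,20,21,22,23,28,29,30,31): 1⊕0⊕1⊕1⊕0⊕0⊕0⊕0⊕1⊕0⊕0⊕0⊕0⊕1⊕0⊕1 = 0
s8 (pos 8,9,10,11,12,13,14,15,24,25,26,27,28,29,30,31): 0⊕1⊕1⊕0⊕0⊕0⊕0⊕0⊕0⊕1⊕0⊕0⊕0⊕1⊕0⊕1 = 1
s16 (pos 16,17,18,19,20,21,22,23,24,25,26,27,28,29,30,31): 1⊕0⊕1⊕1⊕1⊕0⊕0⊕0⊕0⊕1⊕0⊕0⊕0⊕1⊕0⊕1 = 1
Syndrome s16…s1 = 11011 → error at position 27.
Flip position 27: 0011011011000001011100001000101 → 0011011011000001011100001010101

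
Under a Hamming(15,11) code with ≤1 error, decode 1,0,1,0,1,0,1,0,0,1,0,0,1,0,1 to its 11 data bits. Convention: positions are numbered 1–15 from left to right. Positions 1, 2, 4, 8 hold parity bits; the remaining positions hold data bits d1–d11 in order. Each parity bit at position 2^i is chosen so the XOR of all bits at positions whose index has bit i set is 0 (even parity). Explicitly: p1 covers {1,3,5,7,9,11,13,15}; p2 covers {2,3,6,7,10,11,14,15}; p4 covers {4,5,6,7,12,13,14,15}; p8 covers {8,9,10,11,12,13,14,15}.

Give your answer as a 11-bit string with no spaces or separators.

11010100101

s1 (pos 1,3,5,7,9,11,13,15): 1⊕1⊕1⊕1⊕0⊕0⊕1⊕1 = 0
s2 (pos 2,3,6,7,10,11,14,15): 0⊕1⊕0⊕1⊕1⊕0⊕0⊕1 = 0
s4 (pos 4,5,6,7,12,13,14,15): 0⊕1⊕0⊕1⊕0⊕1⊕0⊕1 = 0
s8 (pos 8,9,10,11,12,13,14,15): 0⊕0⊕1⊕0⊕0⊕1⊕0⊕1 = 1
Syndrome s8…s1 = 1000 → error at position 8.
Flip position 8: 101010100100101 → 101010110100101
Read data bits from positions 3,5,6,7,9,10,11,12,13,14,15: 11010100101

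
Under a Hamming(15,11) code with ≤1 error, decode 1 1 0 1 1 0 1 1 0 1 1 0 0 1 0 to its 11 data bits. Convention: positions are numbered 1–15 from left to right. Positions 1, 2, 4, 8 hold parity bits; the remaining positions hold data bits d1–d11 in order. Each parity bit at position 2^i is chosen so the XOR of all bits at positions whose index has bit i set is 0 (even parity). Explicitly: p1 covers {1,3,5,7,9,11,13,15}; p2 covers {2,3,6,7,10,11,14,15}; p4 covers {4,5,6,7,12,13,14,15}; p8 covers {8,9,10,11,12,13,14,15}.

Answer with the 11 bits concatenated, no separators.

s1 (pos 1,3,5,7,9,11,13,15): 1⊕0⊕1⊕1⊕0⊕1⊕0⊕0 = 0
s2 (pos 2,3,6,7,10,11,14,15): 1⊕0⊕0⊕1⊕1⊕1⊕1⊕0 = 1
s4 (pos 4,5,6,7,12,13,14,15): 1⊕1⊕0⊕1⊕0⊕0⊕1⊕0 = 0
s8 (pos 8,9,10,11,12,13,14,15): 1⊕0⊕1⊕1⊕0⊕0⊕1⊕0 = 0
Syndrome s8…s1 = 0010 → error at position 2.
Flip position 2: 110110110110010 → 100110110110010
Read data bits from positions 3,5,6,7,9,10,11,12,13,14,15: 01010110010

01010110010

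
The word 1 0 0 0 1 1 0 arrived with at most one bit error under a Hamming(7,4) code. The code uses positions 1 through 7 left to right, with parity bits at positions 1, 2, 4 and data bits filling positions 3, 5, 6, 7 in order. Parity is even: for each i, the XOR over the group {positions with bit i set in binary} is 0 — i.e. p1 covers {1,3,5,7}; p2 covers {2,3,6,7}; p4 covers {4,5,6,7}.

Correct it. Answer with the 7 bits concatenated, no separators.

1100110

s1 (pos 1,3,5,7): 1⊕0⊕1⊕0 = 0
s2 (pos 2,3,6,7): 0⊕0⊕1⊕0 = 1
s4 (pos 4,5,6,7): 0⊕1⊕1⊕0 = 0
Syndrome s4…s1 = 010 → error at position 2.
Flip position 2: 1000110 → 1100110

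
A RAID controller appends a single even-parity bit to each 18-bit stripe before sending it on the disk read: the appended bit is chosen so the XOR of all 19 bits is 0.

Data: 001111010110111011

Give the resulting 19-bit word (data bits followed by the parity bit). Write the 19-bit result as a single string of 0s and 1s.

XOR of the 18 data bits: 0⊕0⊕1⊕1⊕1⊕1⊕0⊕1⊕0⊕1⊕1⊕0⊕1⊕1⊕1⊕0⊕1⊕1 = 0
Parity bit = 0 (so all 19 bits XOR to 0).

0011110101101110110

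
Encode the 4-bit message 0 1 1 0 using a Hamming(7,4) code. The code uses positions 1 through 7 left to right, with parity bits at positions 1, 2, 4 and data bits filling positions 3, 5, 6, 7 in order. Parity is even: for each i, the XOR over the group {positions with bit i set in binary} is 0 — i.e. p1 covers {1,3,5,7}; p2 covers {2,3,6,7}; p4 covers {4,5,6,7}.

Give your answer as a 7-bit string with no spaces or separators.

1100110

Place data at non-parity positions: p1 p2 0 p4 1 1 0
p1 (pos 1,3,5,7): XOR of data positions = 0⊕1⊕0 = 1
p2 (pos 2,3,6,7): XOR of data positions = 0⊕1⊕0 = 1
p4 (pos 4,5,6,7): XOR of data positions = 1⊕1⊕0 = 0
Codeword: 1100110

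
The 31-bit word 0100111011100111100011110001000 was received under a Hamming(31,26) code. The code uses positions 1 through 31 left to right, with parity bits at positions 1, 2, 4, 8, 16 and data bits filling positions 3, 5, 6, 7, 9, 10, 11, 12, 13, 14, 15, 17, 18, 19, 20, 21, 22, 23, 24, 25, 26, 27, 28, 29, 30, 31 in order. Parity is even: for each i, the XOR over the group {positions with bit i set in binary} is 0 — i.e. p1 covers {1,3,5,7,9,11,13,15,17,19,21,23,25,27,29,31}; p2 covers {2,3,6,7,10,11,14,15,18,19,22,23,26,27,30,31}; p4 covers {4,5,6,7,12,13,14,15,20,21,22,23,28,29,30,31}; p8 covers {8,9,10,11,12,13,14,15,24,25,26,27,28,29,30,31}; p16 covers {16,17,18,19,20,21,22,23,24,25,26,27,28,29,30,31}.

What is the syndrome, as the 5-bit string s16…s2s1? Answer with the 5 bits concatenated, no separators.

11110

s1 (pos 1,3,5,7,9,11,13,15,17,19,21,23,25,27,29,31): 0⊕0⊕1⊕1⊕1⊕1⊕0⊕1⊕1⊕0⊕1⊕1⊕0⊕0⊕0⊕0 = 0
s2 (pos 2,3,6,7,10,11,14,15,18,19,22,23,26,27,30,31): 1⊕0⊕1⊕1⊕1⊕1⊕1⊕1⊕0⊕0⊕1⊕1⊕0⊕0⊕0⊕0 = 1
s4 (pos 4,5,6,7,12,13,14,15,20,21,22,23,28,29,30,31): 0⊕1⊕1⊕1⊕0⊕0⊕1⊕1⊕0⊕1⊕1⊕1⊕1⊕0⊕0⊕0 = 1
s8 (pos 8,9,10,11,12,13,14,15,24,25,26,27,28,29,30,31): 0⊕1⊕1⊕1⊕0⊕0⊕1⊕1⊕1⊕0⊕0⊕0⊕1⊕0⊕0⊕0 = 1
s16 (pos 16,17,18,19,20,21,22,23,24,25,26,27,28,29,30,31): 1⊕1⊕0⊕0⊕0⊕1⊕1⊕1⊕1⊕0⊕0⊕0⊕1⊕0⊕0⊕0 = 1
Syndrome s16…s1 = 11110 → error at position 30.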